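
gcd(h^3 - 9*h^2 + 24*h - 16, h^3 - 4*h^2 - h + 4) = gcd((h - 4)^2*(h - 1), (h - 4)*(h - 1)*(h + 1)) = h^2 - 5*h + 4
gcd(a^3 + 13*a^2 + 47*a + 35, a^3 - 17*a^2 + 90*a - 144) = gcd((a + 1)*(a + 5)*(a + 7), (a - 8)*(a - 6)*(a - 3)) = 1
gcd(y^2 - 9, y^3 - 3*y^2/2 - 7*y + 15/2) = y - 3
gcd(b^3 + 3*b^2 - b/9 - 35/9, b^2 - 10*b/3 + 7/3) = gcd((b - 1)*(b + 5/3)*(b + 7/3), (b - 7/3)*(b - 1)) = b - 1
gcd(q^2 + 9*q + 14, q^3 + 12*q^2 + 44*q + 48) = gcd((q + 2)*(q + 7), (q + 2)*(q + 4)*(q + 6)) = q + 2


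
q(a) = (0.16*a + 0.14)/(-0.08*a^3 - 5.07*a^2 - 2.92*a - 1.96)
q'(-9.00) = 0.00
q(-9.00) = 0.00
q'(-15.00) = 0.00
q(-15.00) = 0.00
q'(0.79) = 0.03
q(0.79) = -0.04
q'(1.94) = 0.01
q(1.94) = -0.02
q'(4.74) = 0.00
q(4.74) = -0.01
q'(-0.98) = -0.03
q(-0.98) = 0.00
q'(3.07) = 0.00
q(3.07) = -0.01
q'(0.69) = 0.04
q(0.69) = -0.04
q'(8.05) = 0.00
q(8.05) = -0.00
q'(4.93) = 0.00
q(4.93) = -0.01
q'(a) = (0.16*a + 0.14)*(0.24*a^2 + 10.14*a + 2.92)/(-0.08*a^3 - 5.07*a^2 - 2.92*a - 1.96)^2 + 0.16/(-0.08*a^3 - 5.07*a^2 - 2.92*a - 1.96) = (0.0256*a^3 + 0.8448*a^2 + 1.4196*a + 0.0952000000000001)/(0.0064*a^6 + 0.8112*a^5 + 26.1721*a^4 + 29.9224*a^3 + 28.4008*a^2 + 11.4464*a + 3.8416)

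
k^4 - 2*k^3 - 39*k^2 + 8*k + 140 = (k - 7)*(k - 2)*(k + 2)*(k + 5)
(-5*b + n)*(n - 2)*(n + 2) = -5*b*n^2 + 20*b + n^3 - 4*n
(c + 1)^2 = c^2 + 2*c + 1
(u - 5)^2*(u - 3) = u^3 - 13*u^2 + 55*u - 75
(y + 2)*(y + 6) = y^2 + 8*y + 12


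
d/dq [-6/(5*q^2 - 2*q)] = 12*(5*q - 1)/(q^2*(5*q - 2)^2)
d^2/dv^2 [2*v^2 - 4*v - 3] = 4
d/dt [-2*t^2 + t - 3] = 1 - 4*t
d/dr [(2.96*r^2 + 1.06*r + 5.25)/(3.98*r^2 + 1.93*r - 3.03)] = (1.494*r^2 - 59.7276*r - 13.3443)/(15.8404*r^4 + 15.3628*r^3 - 20.3939*r^2 - 11.6958*r + 9.1809)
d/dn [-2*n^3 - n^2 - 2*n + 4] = -6*n^2 - 2*n - 2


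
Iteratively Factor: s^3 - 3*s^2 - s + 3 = (s - 1)*(s^2 - 2*s - 3) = (s - 1)*(s + 1)*(s - 3)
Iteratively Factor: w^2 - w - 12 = (w - 4)*(w + 3)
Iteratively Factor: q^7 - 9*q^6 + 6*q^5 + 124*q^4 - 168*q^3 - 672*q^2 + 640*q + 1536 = (q - 4)*(q^6 - 5*q^5 - 14*q^4 + 68*q^3 + 104*q^2 - 256*q - 384) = (q - 4)*(q - 3)*(q^5 - 2*q^4 - 20*q^3 + 8*q^2 + 128*q + 128) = (q - 4)^2*(q - 3)*(q^4 + 2*q^3 - 12*q^2 - 40*q - 32) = (q - 4)^2*(q - 3)*(q + 2)*(q^3 - 12*q - 16) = (q - 4)^2*(q - 3)*(q + 2)^2*(q^2 - 2*q - 8) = (q - 4)^3*(q - 3)*(q + 2)^2*(q + 2)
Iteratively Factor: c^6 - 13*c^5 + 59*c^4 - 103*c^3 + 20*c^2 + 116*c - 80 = (c - 4)*(c^5 - 9*c^4 + 23*c^3 - 11*c^2 - 24*c + 20) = (c - 4)*(c - 1)*(c^4 - 8*c^3 + 15*c^2 + 4*c - 20) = (c - 4)*(c - 2)*(c - 1)*(c^3 - 6*c^2 + 3*c + 10) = (c - 4)*(c - 2)^2*(c - 1)*(c^2 - 4*c - 5) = (c - 5)*(c - 4)*(c - 2)^2*(c - 1)*(c + 1)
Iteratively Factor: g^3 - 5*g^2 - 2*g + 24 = (g - 3)*(g^2 - 2*g - 8) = (g - 3)*(g + 2)*(g - 4)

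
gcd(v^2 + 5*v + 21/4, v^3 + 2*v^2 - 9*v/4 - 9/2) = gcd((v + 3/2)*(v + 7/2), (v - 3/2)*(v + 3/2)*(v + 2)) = v + 3/2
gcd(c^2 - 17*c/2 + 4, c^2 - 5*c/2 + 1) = c - 1/2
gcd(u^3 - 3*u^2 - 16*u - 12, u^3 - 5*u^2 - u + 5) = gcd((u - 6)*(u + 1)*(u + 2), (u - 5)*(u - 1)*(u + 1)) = u + 1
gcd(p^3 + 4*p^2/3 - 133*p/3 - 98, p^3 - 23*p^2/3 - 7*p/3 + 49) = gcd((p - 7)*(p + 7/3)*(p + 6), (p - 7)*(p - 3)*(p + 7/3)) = p^2 - 14*p/3 - 49/3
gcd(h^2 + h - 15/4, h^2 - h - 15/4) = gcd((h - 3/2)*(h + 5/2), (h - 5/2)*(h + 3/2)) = 1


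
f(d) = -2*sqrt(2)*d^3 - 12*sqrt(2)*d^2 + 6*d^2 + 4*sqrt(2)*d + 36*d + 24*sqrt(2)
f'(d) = -6*sqrt(2)*d^2 - 24*sqrt(2)*d + 12*d + 4*sqrt(2) + 36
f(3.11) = -27.69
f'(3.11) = -108.65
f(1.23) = 63.32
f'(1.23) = 1.83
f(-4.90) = -100.82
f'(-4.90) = -54.56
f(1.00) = 61.80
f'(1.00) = 11.23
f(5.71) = -612.45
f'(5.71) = -360.28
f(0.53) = 52.52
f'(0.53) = 27.64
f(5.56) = -559.74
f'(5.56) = -342.65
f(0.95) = 61.19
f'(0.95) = 13.15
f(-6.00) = 0.00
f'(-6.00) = -132.17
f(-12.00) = 2841.82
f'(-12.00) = -916.93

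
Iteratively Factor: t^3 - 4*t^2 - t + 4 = (t - 4)*(t^2 - 1) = (t - 4)*(t + 1)*(t - 1)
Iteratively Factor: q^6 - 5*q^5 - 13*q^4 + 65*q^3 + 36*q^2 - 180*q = (q - 3)*(q^5 - 2*q^4 - 19*q^3 + 8*q^2 + 60*q) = (q - 3)*(q - 2)*(q^4 - 19*q^2 - 30*q) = (q - 3)*(q - 2)*(q + 3)*(q^3 - 3*q^2 - 10*q) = (q - 5)*(q - 3)*(q - 2)*(q + 3)*(q^2 + 2*q) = q*(q - 5)*(q - 3)*(q - 2)*(q + 3)*(q + 2)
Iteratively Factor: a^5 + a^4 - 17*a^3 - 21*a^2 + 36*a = (a + 3)*(a^4 - 2*a^3 - 11*a^2 + 12*a) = (a - 1)*(a + 3)*(a^3 - a^2 - 12*a) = (a - 1)*(a + 3)^2*(a^2 - 4*a) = (a - 4)*(a - 1)*(a + 3)^2*(a)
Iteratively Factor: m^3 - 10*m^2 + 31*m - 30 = (m - 3)*(m^2 - 7*m + 10) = (m - 5)*(m - 3)*(m - 2)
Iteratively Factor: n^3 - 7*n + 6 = (n - 2)*(n^2 + 2*n - 3) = (n - 2)*(n + 3)*(n - 1)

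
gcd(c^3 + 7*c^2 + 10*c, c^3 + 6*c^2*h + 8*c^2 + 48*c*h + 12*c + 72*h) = c + 2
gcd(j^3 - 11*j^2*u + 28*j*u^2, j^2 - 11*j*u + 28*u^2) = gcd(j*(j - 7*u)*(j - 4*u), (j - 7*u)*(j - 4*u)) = j^2 - 11*j*u + 28*u^2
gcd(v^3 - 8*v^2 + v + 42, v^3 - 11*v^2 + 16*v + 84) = v^2 - 5*v - 14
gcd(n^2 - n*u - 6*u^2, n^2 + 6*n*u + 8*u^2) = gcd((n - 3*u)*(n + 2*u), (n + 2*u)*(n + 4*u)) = n + 2*u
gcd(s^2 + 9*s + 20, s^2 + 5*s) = s + 5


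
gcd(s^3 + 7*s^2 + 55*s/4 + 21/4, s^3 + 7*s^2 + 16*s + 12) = s + 3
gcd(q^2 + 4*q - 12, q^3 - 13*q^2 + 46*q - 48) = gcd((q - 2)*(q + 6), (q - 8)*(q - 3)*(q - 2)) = q - 2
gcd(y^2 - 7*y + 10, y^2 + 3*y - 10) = y - 2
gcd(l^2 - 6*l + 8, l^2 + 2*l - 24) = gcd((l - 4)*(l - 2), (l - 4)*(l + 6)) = l - 4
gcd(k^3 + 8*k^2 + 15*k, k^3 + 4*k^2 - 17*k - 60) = k^2 + 8*k + 15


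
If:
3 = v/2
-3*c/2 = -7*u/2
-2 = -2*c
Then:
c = 1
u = 3/7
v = 6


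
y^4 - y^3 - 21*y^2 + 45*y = y*(y - 3)^2*(y + 5)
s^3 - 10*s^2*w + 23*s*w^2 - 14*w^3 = (s - 7*w)*(s - 2*w)*(s - w)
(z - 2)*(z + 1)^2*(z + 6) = z^4 + 6*z^3 - 3*z^2 - 20*z - 12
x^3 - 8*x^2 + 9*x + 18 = (x - 6)*(x - 3)*(x + 1)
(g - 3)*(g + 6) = g^2 + 3*g - 18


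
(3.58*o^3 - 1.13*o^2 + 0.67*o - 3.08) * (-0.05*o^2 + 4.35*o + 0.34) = -0.179*o^5 + 15.6295*o^4 - 3.7318*o^3 + 2.6843*o^2 - 13.1702*o - 1.0472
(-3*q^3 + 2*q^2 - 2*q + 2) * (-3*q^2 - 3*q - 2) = 9*q^5 + 3*q^4 + 6*q^3 - 4*q^2 - 2*q - 4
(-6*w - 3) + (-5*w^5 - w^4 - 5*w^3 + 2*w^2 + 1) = -5*w^5 - w^4 - 5*w^3 + 2*w^2 - 6*w - 2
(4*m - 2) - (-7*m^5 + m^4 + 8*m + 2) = 7*m^5 - m^4 - 4*m - 4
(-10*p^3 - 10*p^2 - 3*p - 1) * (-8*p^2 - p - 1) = 80*p^5 + 90*p^4 + 44*p^3 + 21*p^2 + 4*p + 1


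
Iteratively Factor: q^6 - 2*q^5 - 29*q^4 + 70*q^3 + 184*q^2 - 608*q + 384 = (q - 2)*(q^5 - 29*q^3 + 12*q^2 + 208*q - 192) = (q - 4)*(q - 2)*(q^4 + 4*q^3 - 13*q^2 - 40*q + 48) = (q - 4)*(q - 3)*(q - 2)*(q^3 + 7*q^2 + 8*q - 16) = (q - 4)*(q - 3)*(q - 2)*(q + 4)*(q^2 + 3*q - 4) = (q - 4)*(q - 3)*(q - 2)*(q + 4)^2*(q - 1)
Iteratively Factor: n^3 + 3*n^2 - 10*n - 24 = (n + 4)*(n^2 - n - 6) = (n + 2)*(n + 4)*(n - 3)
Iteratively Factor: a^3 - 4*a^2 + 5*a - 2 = (a - 2)*(a^2 - 2*a + 1) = (a - 2)*(a - 1)*(a - 1)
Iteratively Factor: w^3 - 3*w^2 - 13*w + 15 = (w - 5)*(w^2 + 2*w - 3) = (w - 5)*(w - 1)*(w + 3)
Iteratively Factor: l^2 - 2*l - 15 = (l + 3)*(l - 5)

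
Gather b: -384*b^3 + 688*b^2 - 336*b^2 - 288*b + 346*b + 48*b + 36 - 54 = -384*b^3 + 352*b^2 + 106*b - 18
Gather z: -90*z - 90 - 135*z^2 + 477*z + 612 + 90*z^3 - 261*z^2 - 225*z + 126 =90*z^3 - 396*z^2 + 162*z + 648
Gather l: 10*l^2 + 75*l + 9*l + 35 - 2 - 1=10*l^2 + 84*l + 32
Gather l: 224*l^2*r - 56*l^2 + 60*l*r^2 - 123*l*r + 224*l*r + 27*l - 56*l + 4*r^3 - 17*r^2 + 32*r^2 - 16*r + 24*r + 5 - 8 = l^2*(224*r - 56) + l*(60*r^2 + 101*r - 29) + 4*r^3 + 15*r^2 + 8*r - 3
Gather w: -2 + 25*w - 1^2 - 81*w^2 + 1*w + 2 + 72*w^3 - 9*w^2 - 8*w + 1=72*w^3 - 90*w^2 + 18*w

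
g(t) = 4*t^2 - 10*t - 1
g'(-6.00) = -58.00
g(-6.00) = 203.00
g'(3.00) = 14.00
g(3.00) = 5.00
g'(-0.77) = -16.16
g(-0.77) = 9.07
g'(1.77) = 4.16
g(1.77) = -6.17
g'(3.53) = 18.24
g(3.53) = 13.54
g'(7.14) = 47.12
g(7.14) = 131.52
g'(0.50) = -6.00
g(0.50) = -5.00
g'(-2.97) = -33.76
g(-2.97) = 63.98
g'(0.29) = -7.68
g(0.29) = -3.56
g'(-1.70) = -23.60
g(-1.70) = 27.56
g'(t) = 8*t - 10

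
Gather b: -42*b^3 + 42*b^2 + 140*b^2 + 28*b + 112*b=-42*b^3 + 182*b^2 + 140*b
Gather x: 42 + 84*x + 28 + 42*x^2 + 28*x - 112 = 42*x^2 + 112*x - 42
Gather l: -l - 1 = -l - 1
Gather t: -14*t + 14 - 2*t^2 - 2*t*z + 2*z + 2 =-2*t^2 + t*(-2*z - 14) + 2*z + 16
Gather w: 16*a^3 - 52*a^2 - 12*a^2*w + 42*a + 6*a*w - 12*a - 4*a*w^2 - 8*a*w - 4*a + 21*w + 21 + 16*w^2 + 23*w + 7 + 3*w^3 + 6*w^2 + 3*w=16*a^3 - 52*a^2 + 26*a + 3*w^3 + w^2*(22 - 4*a) + w*(-12*a^2 - 2*a + 47) + 28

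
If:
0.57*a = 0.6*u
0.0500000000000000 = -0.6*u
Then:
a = -0.09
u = -0.08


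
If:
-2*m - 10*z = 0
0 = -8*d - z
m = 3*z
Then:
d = 0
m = 0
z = 0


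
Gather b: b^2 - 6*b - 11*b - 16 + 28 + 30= b^2 - 17*b + 42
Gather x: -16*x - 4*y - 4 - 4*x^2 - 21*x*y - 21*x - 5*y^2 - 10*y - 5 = -4*x^2 + x*(-21*y - 37) - 5*y^2 - 14*y - 9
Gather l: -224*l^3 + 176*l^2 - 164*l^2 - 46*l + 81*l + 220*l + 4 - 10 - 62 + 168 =-224*l^3 + 12*l^2 + 255*l + 100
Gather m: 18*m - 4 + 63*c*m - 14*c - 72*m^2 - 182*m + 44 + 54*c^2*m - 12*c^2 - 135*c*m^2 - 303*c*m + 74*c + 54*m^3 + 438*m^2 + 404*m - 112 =-12*c^2 + 60*c + 54*m^3 + m^2*(366 - 135*c) + m*(54*c^2 - 240*c + 240) - 72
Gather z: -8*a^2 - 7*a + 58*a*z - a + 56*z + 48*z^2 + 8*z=-8*a^2 - 8*a + 48*z^2 + z*(58*a + 64)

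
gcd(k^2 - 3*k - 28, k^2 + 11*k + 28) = k + 4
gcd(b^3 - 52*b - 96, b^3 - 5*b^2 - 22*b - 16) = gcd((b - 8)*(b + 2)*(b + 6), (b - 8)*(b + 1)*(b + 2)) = b^2 - 6*b - 16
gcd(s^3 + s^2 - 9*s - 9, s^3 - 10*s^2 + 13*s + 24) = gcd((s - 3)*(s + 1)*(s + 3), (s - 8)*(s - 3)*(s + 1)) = s^2 - 2*s - 3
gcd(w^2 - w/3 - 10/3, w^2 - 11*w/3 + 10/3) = w - 2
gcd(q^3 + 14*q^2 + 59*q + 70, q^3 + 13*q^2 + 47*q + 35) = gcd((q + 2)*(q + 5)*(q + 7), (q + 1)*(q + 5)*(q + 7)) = q^2 + 12*q + 35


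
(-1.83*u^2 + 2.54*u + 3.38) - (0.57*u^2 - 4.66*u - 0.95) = -2.4*u^2 + 7.2*u + 4.33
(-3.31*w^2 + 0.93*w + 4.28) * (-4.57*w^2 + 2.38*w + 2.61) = 15.1267*w^4 - 12.1279*w^3 - 25.9853*w^2 + 12.6137*w + 11.1708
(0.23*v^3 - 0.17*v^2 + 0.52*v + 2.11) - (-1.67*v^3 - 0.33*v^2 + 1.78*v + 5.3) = 1.9*v^3 + 0.16*v^2 - 1.26*v - 3.19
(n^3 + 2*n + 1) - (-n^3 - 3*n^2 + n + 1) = 2*n^3 + 3*n^2 + n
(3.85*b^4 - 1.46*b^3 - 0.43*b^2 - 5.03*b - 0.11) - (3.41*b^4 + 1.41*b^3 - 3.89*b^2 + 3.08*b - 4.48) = 0.44*b^4 - 2.87*b^3 + 3.46*b^2 - 8.11*b + 4.37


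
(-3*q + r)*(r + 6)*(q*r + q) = -3*q^2*r^2 - 21*q^2*r - 18*q^2 + q*r^3 + 7*q*r^2 + 6*q*r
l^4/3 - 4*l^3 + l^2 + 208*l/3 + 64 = (l/3 + 1)*(l - 8)^2*(l + 1)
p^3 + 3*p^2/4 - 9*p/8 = p*(p - 3/4)*(p + 3/2)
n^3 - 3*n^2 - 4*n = n*(n - 4)*(n + 1)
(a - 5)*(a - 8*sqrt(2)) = a^2 - 8*sqrt(2)*a - 5*a + 40*sqrt(2)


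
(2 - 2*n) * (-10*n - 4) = 20*n^2 - 12*n - 8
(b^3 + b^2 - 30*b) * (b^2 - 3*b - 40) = b^5 - 2*b^4 - 73*b^3 + 50*b^2 + 1200*b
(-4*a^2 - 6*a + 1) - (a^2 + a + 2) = -5*a^2 - 7*a - 1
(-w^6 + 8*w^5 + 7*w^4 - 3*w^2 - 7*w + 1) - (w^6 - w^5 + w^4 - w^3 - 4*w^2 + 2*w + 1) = -2*w^6 + 9*w^5 + 6*w^4 + w^3 + w^2 - 9*w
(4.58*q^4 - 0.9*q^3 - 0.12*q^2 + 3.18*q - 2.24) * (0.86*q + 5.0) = 3.9388*q^5 + 22.126*q^4 - 4.6032*q^3 + 2.1348*q^2 + 13.9736*q - 11.2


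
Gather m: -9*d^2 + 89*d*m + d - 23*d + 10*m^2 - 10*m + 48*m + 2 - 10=-9*d^2 - 22*d + 10*m^2 + m*(89*d + 38) - 8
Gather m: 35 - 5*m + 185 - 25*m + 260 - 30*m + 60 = 540 - 60*m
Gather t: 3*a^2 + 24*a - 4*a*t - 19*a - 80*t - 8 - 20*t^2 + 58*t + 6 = 3*a^2 + 5*a - 20*t^2 + t*(-4*a - 22) - 2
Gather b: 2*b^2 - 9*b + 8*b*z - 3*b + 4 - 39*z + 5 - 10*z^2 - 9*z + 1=2*b^2 + b*(8*z - 12) - 10*z^2 - 48*z + 10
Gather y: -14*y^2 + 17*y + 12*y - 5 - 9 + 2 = -14*y^2 + 29*y - 12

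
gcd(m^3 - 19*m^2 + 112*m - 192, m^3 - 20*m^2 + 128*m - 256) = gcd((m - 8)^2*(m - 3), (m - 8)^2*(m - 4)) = m^2 - 16*m + 64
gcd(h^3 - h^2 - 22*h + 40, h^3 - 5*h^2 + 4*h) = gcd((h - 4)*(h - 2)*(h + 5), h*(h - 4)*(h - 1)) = h - 4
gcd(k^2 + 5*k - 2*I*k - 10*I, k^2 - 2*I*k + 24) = 1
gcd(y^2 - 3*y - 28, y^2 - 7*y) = y - 7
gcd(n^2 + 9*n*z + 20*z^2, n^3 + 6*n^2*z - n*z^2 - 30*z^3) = n + 5*z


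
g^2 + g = g*(g + 1)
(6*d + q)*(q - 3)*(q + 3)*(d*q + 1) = 6*d^2*q^3 - 54*d^2*q + d*q^4 - 3*d*q^2 - 54*d + q^3 - 9*q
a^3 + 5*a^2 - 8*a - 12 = (a - 2)*(a + 1)*(a + 6)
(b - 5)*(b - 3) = b^2 - 8*b + 15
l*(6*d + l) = 6*d*l + l^2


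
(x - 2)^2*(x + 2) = x^3 - 2*x^2 - 4*x + 8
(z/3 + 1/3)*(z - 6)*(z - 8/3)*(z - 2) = z^4/3 - 29*z^3/9 + 68*z^2/9 + 4*z/9 - 32/3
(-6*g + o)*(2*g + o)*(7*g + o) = -84*g^3 - 40*g^2*o + 3*g*o^2 + o^3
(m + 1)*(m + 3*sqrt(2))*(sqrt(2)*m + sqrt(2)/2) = sqrt(2)*m^3 + 3*sqrt(2)*m^2/2 + 6*m^2 + sqrt(2)*m/2 + 9*m + 3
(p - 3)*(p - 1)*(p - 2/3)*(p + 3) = p^4 - 5*p^3/3 - 25*p^2/3 + 15*p - 6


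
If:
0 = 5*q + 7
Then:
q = -7/5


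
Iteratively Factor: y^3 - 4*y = (y + 2)*(y^2 - 2*y) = (y - 2)*(y + 2)*(y)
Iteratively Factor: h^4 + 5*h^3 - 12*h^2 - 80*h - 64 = (h - 4)*(h^3 + 9*h^2 + 24*h + 16) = (h - 4)*(h + 1)*(h^2 + 8*h + 16) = (h - 4)*(h + 1)*(h + 4)*(h + 4)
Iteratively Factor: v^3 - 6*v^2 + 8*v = (v)*(v^2 - 6*v + 8) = v*(v - 4)*(v - 2)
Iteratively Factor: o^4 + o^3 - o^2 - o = (o + 1)*(o^3 - o) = (o + 1)^2*(o^2 - o) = o*(o + 1)^2*(o - 1)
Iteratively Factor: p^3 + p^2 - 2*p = (p)*(p^2 + p - 2) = p*(p + 2)*(p - 1)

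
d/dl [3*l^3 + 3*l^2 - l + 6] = 9*l^2 + 6*l - 1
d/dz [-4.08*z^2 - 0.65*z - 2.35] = -8.16*z - 0.65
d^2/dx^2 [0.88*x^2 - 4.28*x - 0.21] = 1.76000000000000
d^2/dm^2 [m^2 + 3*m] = 2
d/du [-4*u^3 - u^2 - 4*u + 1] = -12*u^2 - 2*u - 4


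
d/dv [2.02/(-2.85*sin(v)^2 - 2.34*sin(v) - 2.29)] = (11.514*sin(v) + 4.7268)*cos(v)/(2.85*sin(v)^2 + 2.34*sin(v) + 2.29)^2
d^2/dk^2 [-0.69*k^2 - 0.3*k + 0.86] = -1.38000000000000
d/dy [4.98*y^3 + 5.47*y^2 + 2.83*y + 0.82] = 14.94*y^2 + 10.94*y + 2.83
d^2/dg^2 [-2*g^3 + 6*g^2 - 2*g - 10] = 12 - 12*g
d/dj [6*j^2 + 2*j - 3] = 12*j + 2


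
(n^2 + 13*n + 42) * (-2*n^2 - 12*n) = -2*n^4 - 38*n^3 - 240*n^2 - 504*n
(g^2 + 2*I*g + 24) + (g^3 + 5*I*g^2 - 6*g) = g^3 + g^2 + 5*I*g^2 - 6*g + 2*I*g + 24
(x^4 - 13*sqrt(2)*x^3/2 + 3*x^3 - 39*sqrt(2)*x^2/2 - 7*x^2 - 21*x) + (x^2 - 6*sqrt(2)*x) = x^4 - 13*sqrt(2)*x^3/2 + 3*x^3 - 39*sqrt(2)*x^2/2 - 6*x^2 - 21*x - 6*sqrt(2)*x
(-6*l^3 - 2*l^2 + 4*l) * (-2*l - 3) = 12*l^4 + 22*l^3 - 2*l^2 - 12*l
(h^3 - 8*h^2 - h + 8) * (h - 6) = h^4 - 14*h^3 + 47*h^2 + 14*h - 48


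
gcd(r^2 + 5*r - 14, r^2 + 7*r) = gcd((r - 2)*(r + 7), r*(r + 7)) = r + 7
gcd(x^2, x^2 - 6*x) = x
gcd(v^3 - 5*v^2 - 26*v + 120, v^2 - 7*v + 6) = v - 6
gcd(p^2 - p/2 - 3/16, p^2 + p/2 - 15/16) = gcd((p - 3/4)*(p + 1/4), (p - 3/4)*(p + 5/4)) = p - 3/4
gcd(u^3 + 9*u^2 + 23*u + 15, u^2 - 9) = u + 3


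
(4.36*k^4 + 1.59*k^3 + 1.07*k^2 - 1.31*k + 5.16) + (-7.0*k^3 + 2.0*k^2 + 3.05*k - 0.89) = 4.36*k^4 - 5.41*k^3 + 3.07*k^2 + 1.74*k + 4.27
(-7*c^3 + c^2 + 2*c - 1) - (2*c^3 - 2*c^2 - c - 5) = -9*c^3 + 3*c^2 + 3*c + 4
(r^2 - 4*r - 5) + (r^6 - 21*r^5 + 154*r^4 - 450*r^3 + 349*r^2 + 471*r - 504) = r^6 - 21*r^5 + 154*r^4 - 450*r^3 + 350*r^2 + 467*r - 509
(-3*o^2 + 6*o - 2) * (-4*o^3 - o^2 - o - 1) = 12*o^5 - 21*o^4 + 5*o^3 - o^2 - 4*o + 2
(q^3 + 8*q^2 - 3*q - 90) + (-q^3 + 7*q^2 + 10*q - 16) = 15*q^2 + 7*q - 106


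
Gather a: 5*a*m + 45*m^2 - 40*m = 5*a*m + 45*m^2 - 40*m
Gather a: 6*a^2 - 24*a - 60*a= 6*a^2 - 84*a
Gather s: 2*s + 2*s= 4*s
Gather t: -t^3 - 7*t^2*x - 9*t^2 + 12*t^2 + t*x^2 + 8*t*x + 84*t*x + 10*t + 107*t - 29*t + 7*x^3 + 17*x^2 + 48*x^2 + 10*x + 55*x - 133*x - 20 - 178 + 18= -t^3 + t^2*(3 - 7*x) + t*(x^2 + 92*x + 88) + 7*x^3 + 65*x^2 - 68*x - 180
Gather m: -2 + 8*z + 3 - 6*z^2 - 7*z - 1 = -6*z^2 + z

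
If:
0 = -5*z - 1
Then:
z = -1/5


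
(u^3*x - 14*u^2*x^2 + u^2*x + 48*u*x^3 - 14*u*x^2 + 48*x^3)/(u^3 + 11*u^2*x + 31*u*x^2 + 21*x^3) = x*(u^3 - 14*u^2*x + u^2 + 48*u*x^2 - 14*u*x + 48*x^2)/(u^3 + 11*u^2*x + 31*u*x^2 + 21*x^3)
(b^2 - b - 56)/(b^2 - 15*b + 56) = (b + 7)/(b - 7)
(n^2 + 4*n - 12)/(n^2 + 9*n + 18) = (n - 2)/(n + 3)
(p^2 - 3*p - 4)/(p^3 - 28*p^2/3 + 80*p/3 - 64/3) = 3*(p + 1)/(3*p^2 - 16*p + 16)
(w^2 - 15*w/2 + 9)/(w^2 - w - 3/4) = 2*(w - 6)/(2*w + 1)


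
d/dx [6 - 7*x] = -7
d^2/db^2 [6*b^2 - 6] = 12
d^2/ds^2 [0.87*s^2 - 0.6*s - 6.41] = 1.74000000000000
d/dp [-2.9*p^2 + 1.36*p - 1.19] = 1.36 - 5.8*p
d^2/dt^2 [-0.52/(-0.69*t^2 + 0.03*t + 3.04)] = (0.495144*t^2 - 0.021528*t - 0.52*(1.38*t - 0.03)*(2.76*t - 0.06) - 2.181504)/(-0.69*t^2 + 0.03*t + 3.04)^3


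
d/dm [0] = 0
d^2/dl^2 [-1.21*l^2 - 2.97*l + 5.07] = -2.42000000000000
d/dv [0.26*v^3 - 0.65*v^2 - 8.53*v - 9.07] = 0.78*v^2 - 1.3*v - 8.53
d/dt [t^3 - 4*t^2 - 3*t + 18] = 3*t^2 - 8*t - 3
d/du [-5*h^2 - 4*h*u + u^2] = -4*h + 2*u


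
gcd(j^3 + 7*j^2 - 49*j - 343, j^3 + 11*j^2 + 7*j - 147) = j^2 + 14*j + 49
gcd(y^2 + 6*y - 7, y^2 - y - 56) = y + 7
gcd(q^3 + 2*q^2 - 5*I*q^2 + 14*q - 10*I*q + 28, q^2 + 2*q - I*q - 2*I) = q + 2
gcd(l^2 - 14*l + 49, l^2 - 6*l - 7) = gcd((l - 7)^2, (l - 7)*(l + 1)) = l - 7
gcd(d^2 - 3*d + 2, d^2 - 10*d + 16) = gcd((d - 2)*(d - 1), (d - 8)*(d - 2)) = d - 2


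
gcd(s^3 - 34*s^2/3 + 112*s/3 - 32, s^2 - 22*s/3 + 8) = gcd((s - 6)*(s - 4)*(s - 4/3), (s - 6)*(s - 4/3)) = s^2 - 22*s/3 + 8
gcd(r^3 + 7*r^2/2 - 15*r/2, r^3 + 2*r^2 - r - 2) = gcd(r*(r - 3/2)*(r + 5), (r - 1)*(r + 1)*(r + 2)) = 1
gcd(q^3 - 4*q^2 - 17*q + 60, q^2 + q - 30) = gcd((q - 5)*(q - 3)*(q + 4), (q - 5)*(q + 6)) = q - 5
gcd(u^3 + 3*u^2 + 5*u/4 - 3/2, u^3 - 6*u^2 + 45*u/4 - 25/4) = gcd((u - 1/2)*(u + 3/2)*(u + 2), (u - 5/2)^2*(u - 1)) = 1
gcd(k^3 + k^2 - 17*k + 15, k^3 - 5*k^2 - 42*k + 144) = k - 3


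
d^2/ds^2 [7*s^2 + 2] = 14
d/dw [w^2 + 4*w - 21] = 2*w + 4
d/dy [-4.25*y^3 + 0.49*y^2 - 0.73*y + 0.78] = -12.75*y^2 + 0.98*y - 0.73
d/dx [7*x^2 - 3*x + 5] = 14*x - 3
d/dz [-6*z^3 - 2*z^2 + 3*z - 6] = -18*z^2 - 4*z + 3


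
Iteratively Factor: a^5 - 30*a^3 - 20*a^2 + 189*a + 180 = (a - 5)*(a^4 + 5*a^3 - 5*a^2 - 45*a - 36) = (a - 5)*(a - 3)*(a^3 + 8*a^2 + 19*a + 12) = (a - 5)*(a - 3)*(a + 3)*(a^2 + 5*a + 4) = (a - 5)*(a - 3)*(a + 3)*(a + 4)*(a + 1)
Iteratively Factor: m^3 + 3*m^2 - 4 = (m - 1)*(m^2 + 4*m + 4) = (m - 1)*(m + 2)*(m + 2)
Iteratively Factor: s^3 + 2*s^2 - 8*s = (s - 2)*(s^2 + 4*s) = (s - 2)*(s + 4)*(s)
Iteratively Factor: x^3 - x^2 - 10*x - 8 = (x + 1)*(x^2 - 2*x - 8) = (x + 1)*(x + 2)*(x - 4)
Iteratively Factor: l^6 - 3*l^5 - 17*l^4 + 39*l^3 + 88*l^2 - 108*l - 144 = (l - 2)*(l^5 - l^4 - 19*l^3 + l^2 + 90*l + 72) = (l - 3)*(l - 2)*(l^4 + 2*l^3 - 13*l^2 - 38*l - 24) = (l - 3)*(l - 2)*(l + 1)*(l^3 + l^2 - 14*l - 24) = (l - 4)*(l - 3)*(l - 2)*(l + 1)*(l^2 + 5*l + 6) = (l - 4)*(l - 3)*(l - 2)*(l + 1)*(l + 3)*(l + 2)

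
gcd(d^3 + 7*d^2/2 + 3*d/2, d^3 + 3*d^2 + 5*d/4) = d^2 + d/2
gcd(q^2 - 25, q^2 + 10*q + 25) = q + 5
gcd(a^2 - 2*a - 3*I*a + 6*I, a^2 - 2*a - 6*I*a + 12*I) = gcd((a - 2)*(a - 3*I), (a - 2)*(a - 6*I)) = a - 2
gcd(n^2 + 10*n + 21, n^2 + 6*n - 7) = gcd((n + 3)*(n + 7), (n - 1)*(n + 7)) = n + 7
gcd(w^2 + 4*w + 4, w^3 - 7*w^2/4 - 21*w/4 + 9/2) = w + 2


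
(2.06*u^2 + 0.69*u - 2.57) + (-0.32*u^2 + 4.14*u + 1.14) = 1.74*u^2 + 4.83*u - 1.43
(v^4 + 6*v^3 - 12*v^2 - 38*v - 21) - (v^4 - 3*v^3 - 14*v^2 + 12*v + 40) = 9*v^3 + 2*v^2 - 50*v - 61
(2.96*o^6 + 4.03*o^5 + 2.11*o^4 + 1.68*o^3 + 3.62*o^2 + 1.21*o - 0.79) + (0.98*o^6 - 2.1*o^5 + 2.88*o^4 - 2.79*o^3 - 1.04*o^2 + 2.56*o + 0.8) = 3.94*o^6 + 1.93*o^5 + 4.99*o^4 - 1.11*o^3 + 2.58*o^2 + 3.77*o + 0.01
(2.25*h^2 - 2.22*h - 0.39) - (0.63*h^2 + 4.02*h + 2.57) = 1.62*h^2 - 6.24*h - 2.96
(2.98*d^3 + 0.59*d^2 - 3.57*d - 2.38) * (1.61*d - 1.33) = 4.7978*d^4 - 3.0135*d^3 - 6.5324*d^2 + 0.9163*d + 3.1654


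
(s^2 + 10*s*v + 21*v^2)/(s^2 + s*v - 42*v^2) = (s + 3*v)/(s - 6*v)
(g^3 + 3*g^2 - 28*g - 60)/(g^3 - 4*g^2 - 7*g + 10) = (g + 6)/(g - 1)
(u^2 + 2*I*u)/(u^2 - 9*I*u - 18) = u*(u + 2*I)/(u^2 - 9*I*u - 18)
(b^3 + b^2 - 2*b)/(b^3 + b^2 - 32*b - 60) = b*(b - 1)/(b^2 - b - 30)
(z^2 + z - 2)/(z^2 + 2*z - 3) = (z + 2)/(z + 3)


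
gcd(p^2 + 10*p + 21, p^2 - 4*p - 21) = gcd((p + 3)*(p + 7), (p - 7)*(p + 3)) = p + 3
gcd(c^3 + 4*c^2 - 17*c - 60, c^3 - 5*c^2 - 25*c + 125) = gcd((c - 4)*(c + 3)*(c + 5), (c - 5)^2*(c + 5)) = c + 5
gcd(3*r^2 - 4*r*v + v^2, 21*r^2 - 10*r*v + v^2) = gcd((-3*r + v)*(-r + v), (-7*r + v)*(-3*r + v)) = 3*r - v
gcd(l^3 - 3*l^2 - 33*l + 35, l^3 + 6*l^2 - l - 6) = l - 1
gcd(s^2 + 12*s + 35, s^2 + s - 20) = s + 5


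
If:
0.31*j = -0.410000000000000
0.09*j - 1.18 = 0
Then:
No Solution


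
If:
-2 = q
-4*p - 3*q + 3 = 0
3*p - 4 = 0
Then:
No Solution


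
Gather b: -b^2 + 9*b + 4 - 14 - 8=-b^2 + 9*b - 18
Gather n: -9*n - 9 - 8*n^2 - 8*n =-8*n^2 - 17*n - 9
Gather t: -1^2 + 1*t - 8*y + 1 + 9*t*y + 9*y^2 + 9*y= t*(9*y + 1) + 9*y^2 + y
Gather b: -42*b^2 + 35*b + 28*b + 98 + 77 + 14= -42*b^2 + 63*b + 189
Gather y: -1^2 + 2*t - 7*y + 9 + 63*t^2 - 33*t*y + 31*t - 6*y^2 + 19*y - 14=63*t^2 + 33*t - 6*y^2 + y*(12 - 33*t) - 6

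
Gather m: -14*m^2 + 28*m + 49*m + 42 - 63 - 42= -14*m^2 + 77*m - 63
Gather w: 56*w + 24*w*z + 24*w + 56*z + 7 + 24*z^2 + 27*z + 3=w*(24*z + 80) + 24*z^2 + 83*z + 10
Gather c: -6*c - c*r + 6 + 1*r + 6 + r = c*(-r - 6) + 2*r + 12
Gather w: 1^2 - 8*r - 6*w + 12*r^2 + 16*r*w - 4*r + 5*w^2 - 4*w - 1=12*r^2 - 12*r + 5*w^2 + w*(16*r - 10)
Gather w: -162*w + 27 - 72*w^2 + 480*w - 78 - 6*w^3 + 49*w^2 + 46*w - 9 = -6*w^3 - 23*w^2 + 364*w - 60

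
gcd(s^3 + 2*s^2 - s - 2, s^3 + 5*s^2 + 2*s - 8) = s^2 + s - 2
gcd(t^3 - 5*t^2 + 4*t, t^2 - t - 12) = t - 4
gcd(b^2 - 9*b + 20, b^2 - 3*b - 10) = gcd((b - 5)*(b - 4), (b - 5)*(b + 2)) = b - 5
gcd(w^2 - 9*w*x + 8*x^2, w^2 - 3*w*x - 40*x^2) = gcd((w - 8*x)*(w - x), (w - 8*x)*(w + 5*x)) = -w + 8*x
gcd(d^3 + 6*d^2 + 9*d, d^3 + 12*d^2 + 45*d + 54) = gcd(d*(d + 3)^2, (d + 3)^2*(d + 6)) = d^2 + 6*d + 9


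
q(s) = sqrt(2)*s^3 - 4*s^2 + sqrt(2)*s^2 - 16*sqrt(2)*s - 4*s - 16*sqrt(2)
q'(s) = 3*sqrt(2)*s^2 - 8*s + 2*sqrt(2)*s - 16*sqrt(2) - 4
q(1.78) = -70.24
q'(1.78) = -22.39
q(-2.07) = 8.87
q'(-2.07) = 2.26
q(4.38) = -70.03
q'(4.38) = 32.11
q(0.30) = -30.81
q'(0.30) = -27.80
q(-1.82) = 8.74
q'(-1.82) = -3.16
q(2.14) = -77.59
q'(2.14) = -18.26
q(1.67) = -67.72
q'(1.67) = -23.43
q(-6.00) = -261.42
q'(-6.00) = 157.14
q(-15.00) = -4977.99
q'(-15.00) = 1005.54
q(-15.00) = -4977.99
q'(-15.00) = 1005.54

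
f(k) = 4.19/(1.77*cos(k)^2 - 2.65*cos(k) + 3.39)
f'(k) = 4.19*(3.54*sin(k)*cos(k) - 2.65*sin(k))/(1.77*cos(k)^2 - 2.65*cos(k) + 3.39)^2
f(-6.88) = 1.74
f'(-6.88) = -0.11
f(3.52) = 0.57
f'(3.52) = 0.17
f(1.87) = 0.97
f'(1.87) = -0.79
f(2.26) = 0.72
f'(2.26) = -0.47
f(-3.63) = 0.59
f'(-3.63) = -0.22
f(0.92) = 1.72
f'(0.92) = -0.28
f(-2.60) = 0.60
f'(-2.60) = 0.25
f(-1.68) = 1.13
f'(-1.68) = 0.92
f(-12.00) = 1.74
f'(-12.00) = 0.13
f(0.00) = 1.67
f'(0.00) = 0.00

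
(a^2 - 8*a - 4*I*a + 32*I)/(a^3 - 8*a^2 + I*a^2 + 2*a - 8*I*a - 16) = (a - 4*I)/(a^2 + I*a + 2)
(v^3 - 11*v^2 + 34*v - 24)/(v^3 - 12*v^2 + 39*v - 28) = (v - 6)/(v - 7)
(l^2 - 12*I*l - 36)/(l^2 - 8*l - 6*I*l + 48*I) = (l - 6*I)/(l - 8)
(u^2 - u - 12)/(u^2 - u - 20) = (-u^2 + u + 12)/(-u^2 + u + 20)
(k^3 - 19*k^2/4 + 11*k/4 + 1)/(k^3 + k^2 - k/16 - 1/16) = 4*(k^2 - 5*k + 4)/(4*k^2 + 3*k - 1)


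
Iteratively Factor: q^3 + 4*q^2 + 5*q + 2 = (q + 1)*(q^2 + 3*q + 2) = (q + 1)^2*(q + 2)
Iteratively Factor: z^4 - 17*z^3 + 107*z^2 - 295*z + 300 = (z - 3)*(z^3 - 14*z^2 + 65*z - 100) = (z - 4)*(z - 3)*(z^2 - 10*z + 25) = (z - 5)*(z - 4)*(z - 3)*(z - 5)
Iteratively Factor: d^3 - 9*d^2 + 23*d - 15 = (d - 3)*(d^2 - 6*d + 5) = (d - 5)*(d - 3)*(d - 1)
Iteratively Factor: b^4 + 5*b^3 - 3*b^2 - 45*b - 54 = (b + 3)*(b^3 + 2*b^2 - 9*b - 18) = (b + 2)*(b + 3)*(b^2 - 9) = (b - 3)*(b + 2)*(b + 3)*(b + 3)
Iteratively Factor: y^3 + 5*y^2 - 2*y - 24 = (y + 3)*(y^2 + 2*y - 8) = (y - 2)*(y + 3)*(y + 4)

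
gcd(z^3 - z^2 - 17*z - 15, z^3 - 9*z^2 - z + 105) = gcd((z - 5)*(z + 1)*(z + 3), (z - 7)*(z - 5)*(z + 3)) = z^2 - 2*z - 15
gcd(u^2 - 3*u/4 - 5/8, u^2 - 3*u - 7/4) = u + 1/2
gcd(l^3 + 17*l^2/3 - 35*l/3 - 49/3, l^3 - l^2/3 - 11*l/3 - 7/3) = l^2 - 4*l/3 - 7/3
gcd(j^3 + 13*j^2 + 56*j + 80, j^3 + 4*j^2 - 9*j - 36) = j + 4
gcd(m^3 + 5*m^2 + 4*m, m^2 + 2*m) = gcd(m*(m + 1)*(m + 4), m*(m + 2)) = m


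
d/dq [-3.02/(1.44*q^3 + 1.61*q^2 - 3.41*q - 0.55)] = (13.0464*q^2 + 9.7244*q - 10.2982)/(1.44*q^3 + 1.61*q^2 - 3.41*q - 0.55)^2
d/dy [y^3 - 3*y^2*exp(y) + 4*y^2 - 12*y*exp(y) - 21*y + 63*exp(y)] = -3*y^2*exp(y) + 3*y^2 - 18*y*exp(y) + 8*y + 51*exp(y) - 21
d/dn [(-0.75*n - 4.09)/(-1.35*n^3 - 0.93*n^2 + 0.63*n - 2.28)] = (-2.025*n^3 - 17.262*n^2 - 7.6074*n + 4.2867)/(1.8225*n^6 + 2.511*n^5 - 0.8361*n^4 + 4.9842*n^3 + 4.6377*n^2 - 2.8728*n + 5.1984)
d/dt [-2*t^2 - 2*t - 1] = -4*t - 2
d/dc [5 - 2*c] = -2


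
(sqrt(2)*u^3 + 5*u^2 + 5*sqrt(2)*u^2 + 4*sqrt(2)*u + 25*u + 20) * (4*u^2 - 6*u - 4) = 4*sqrt(2)*u^5 + 14*sqrt(2)*u^4 + 20*u^4 - 18*sqrt(2)*u^3 + 70*u^3 - 90*u^2 - 44*sqrt(2)*u^2 - 220*u - 16*sqrt(2)*u - 80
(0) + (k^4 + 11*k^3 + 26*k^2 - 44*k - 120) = k^4 + 11*k^3 + 26*k^2 - 44*k - 120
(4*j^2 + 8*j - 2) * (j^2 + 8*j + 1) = 4*j^4 + 40*j^3 + 66*j^2 - 8*j - 2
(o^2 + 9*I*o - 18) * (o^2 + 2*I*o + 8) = o^4 + 11*I*o^3 - 28*o^2 + 36*I*o - 144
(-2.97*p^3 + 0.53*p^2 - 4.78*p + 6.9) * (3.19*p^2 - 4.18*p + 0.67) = -9.4743*p^5 + 14.1053*p^4 - 19.4535*p^3 + 42.3465*p^2 - 32.0446*p + 4.623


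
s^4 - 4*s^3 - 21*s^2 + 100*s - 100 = (s - 5)*(s - 2)^2*(s + 5)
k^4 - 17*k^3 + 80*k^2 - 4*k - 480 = (k - 8)*(k - 6)*(k - 5)*(k + 2)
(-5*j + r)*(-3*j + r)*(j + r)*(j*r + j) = 15*j^4*r + 15*j^4 + 7*j^3*r^2 + 7*j^3*r - 7*j^2*r^3 - 7*j^2*r^2 + j*r^4 + j*r^3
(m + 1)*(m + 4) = m^2 + 5*m + 4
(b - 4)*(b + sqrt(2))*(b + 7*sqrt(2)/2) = b^3 - 4*b^2 + 9*sqrt(2)*b^2/2 - 18*sqrt(2)*b + 7*b - 28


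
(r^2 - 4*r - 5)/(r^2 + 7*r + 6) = (r - 5)/(r + 6)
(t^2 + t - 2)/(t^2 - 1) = (t + 2)/(t + 1)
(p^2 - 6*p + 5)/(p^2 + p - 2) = (p - 5)/(p + 2)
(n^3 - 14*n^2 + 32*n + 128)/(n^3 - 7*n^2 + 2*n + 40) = (n^2 - 16*n + 64)/(n^2 - 9*n + 20)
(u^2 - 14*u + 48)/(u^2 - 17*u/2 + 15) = 2*(u - 8)/(2*u - 5)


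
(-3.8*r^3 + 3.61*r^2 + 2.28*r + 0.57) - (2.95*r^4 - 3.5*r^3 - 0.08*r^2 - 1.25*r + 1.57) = -2.95*r^4 - 0.3*r^3 + 3.69*r^2 + 3.53*r - 1.0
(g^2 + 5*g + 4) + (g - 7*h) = g^2 + 6*g - 7*h + 4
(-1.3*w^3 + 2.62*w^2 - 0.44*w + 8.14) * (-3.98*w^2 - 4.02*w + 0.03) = 5.174*w^5 - 5.2016*w^4 - 8.8202*w^3 - 30.5498*w^2 - 32.736*w + 0.2442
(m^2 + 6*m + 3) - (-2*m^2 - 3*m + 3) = 3*m^2 + 9*m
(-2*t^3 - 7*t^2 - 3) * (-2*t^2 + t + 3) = 4*t^5 + 12*t^4 - 13*t^3 - 15*t^2 - 3*t - 9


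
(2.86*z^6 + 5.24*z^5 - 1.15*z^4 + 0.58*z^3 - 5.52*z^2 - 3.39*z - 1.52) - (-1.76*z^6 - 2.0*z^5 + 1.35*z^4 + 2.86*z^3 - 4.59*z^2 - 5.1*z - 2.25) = 4.62*z^6 + 7.24*z^5 - 2.5*z^4 - 2.28*z^3 - 0.93*z^2 + 1.71*z + 0.73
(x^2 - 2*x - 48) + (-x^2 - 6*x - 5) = -8*x - 53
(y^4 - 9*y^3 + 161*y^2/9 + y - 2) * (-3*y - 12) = -3*y^5 + 15*y^4 + 163*y^3/3 - 653*y^2/3 - 6*y + 24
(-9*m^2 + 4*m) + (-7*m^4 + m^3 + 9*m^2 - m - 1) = -7*m^4 + m^3 + 3*m - 1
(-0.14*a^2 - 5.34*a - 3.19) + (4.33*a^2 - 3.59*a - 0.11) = 4.19*a^2 - 8.93*a - 3.3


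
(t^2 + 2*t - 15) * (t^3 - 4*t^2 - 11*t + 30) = t^5 - 2*t^4 - 34*t^3 + 68*t^2 + 225*t - 450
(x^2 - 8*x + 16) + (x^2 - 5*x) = 2*x^2 - 13*x + 16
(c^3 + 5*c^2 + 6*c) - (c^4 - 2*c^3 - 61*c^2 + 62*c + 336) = -c^4 + 3*c^3 + 66*c^2 - 56*c - 336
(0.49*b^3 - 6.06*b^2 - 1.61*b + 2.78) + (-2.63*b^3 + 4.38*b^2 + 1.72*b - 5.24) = -2.14*b^3 - 1.68*b^2 + 0.11*b - 2.46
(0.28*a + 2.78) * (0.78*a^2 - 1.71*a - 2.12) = 0.2184*a^3 + 1.6896*a^2 - 5.3474*a - 5.8936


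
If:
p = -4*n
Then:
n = -p/4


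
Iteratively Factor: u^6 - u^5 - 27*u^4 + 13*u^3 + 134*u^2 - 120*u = (u - 2)*(u^5 + u^4 - 25*u^3 - 37*u^2 + 60*u) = (u - 2)*(u + 3)*(u^4 - 2*u^3 - 19*u^2 + 20*u) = (u - 5)*(u - 2)*(u + 3)*(u^3 + 3*u^2 - 4*u) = (u - 5)*(u - 2)*(u - 1)*(u + 3)*(u^2 + 4*u) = u*(u - 5)*(u - 2)*(u - 1)*(u + 3)*(u + 4)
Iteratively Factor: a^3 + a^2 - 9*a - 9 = (a - 3)*(a^2 + 4*a + 3) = (a - 3)*(a + 1)*(a + 3)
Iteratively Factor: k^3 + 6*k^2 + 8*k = (k + 4)*(k^2 + 2*k) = k*(k + 4)*(k + 2)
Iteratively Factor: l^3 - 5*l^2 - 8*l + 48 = (l - 4)*(l^2 - l - 12) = (l - 4)*(l + 3)*(l - 4)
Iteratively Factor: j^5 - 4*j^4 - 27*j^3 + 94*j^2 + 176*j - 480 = (j - 2)*(j^4 - 2*j^3 - 31*j^2 + 32*j + 240) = (j - 2)*(j + 4)*(j^3 - 6*j^2 - 7*j + 60) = (j - 5)*(j - 2)*(j + 4)*(j^2 - j - 12) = (j - 5)*(j - 4)*(j - 2)*(j + 4)*(j + 3)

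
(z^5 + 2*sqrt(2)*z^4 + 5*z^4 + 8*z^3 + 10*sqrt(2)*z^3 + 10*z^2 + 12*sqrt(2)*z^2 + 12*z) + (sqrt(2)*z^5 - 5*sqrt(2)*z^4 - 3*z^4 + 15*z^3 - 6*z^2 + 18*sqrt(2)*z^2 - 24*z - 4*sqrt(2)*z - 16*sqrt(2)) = z^5 + sqrt(2)*z^5 - 3*sqrt(2)*z^4 + 2*z^4 + 10*sqrt(2)*z^3 + 23*z^3 + 4*z^2 + 30*sqrt(2)*z^2 - 12*z - 4*sqrt(2)*z - 16*sqrt(2)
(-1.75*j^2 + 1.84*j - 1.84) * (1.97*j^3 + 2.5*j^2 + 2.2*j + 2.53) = -3.4475*j^5 - 0.7502*j^4 - 2.8748*j^3 - 4.9795*j^2 + 0.607199999999999*j - 4.6552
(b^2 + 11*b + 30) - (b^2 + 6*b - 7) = 5*b + 37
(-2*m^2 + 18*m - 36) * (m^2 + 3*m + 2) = -2*m^4 + 12*m^3 + 14*m^2 - 72*m - 72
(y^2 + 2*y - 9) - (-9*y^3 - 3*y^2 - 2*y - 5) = 9*y^3 + 4*y^2 + 4*y - 4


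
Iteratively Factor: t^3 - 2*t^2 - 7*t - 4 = (t - 4)*(t^2 + 2*t + 1) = (t - 4)*(t + 1)*(t + 1)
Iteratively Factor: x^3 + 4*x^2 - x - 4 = (x + 4)*(x^2 - 1) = (x - 1)*(x + 4)*(x + 1)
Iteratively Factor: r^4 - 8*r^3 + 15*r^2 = (r)*(r^3 - 8*r^2 + 15*r) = r*(r - 3)*(r^2 - 5*r) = r*(r - 5)*(r - 3)*(r)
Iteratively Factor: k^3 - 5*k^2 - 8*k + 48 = (k - 4)*(k^2 - k - 12) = (k - 4)*(k + 3)*(k - 4)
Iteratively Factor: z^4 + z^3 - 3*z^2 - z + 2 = (z - 1)*(z^3 + 2*z^2 - z - 2) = (z - 1)*(z + 2)*(z^2 - 1) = (z - 1)^2*(z + 2)*(z + 1)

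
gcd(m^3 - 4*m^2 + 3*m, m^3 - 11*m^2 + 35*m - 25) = m - 1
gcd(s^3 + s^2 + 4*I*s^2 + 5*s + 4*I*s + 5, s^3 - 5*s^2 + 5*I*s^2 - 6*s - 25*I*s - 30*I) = s^2 + s*(1 + 5*I) + 5*I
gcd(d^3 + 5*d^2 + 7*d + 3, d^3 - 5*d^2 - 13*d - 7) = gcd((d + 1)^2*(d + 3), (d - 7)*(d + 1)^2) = d^2 + 2*d + 1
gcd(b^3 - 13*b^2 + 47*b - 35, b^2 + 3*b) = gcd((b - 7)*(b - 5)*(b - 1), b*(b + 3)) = 1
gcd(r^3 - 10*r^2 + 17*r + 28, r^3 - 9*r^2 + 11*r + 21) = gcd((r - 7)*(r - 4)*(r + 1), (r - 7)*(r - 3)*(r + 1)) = r^2 - 6*r - 7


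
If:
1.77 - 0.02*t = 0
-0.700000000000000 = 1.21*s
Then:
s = -0.58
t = 88.50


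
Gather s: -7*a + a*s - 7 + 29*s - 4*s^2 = -7*a - 4*s^2 + s*(a + 29) - 7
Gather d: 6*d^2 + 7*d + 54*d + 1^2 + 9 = 6*d^2 + 61*d + 10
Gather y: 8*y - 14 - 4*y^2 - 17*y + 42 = -4*y^2 - 9*y + 28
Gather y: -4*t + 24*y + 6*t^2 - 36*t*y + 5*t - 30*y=6*t^2 + t + y*(-36*t - 6)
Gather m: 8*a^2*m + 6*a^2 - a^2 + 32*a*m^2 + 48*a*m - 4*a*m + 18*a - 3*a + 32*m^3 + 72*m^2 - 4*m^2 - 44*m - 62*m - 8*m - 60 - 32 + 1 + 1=5*a^2 + 15*a + 32*m^3 + m^2*(32*a + 68) + m*(8*a^2 + 44*a - 114) - 90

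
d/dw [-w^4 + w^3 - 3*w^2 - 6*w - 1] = -4*w^3 + 3*w^2 - 6*w - 6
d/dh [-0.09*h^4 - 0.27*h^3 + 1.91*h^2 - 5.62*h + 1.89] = -0.36*h^3 - 0.81*h^2 + 3.82*h - 5.62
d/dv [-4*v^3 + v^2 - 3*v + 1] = -12*v^2 + 2*v - 3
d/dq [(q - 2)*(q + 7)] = 2*q + 5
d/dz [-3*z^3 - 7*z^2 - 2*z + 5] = -9*z^2 - 14*z - 2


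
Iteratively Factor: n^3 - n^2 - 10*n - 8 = (n + 2)*(n^2 - 3*n - 4) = (n + 1)*(n + 2)*(n - 4)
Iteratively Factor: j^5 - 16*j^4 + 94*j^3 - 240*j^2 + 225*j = (j - 5)*(j^4 - 11*j^3 + 39*j^2 - 45*j) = (j - 5)*(j - 3)*(j^3 - 8*j^2 + 15*j) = (j - 5)^2*(j - 3)*(j^2 - 3*j) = (j - 5)^2*(j - 3)^2*(j)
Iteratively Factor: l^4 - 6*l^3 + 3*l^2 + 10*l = (l)*(l^3 - 6*l^2 + 3*l + 10) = l*(l + 1)*(l^2 - 7*l + 10) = l*(l - 5)*(l + 1)*(l - 2)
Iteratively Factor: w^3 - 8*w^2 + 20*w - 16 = (w - 2)*(w^2 - 6*w + 8) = (w - 2)^2*(w - 4)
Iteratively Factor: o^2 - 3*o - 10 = (o + 2)*(o - 5)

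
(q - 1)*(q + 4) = q^2 + 3*q - 4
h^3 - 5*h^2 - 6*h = h*(h - 6)*(h + 1)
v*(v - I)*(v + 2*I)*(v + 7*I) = v^4 + 8*I*v^3 - 5*v^2 + 14*I*v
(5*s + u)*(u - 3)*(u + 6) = 5*s*u^2 + 15*s*u - 90*s + u^3 + 3*u^2 - 18*u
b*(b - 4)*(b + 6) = b^3 + 2*b^2 - 24*b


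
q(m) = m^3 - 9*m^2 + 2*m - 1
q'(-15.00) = 947.00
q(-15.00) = -5431.00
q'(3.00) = -25.00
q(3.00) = -49.00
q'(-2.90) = 79.43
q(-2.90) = -106.88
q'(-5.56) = 194.82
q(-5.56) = -462.22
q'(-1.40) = 33.08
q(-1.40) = -24.18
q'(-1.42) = 33.61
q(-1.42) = -24.85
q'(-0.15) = 4.77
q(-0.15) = -1.51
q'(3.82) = -22.98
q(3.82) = -68.95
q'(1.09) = -14.06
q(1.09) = -8.22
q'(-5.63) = 198.43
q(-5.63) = -475.99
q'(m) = 3*m^2 - 18*m + 2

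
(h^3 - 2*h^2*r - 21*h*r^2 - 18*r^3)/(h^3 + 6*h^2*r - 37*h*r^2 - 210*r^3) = (h^2 + 4*h*r + 3*r^2)/(h^2 + 12*h*r + 35*r^2)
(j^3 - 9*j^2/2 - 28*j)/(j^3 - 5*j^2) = (j^2 - 9*j/2 - 28)/(j*(j - 5))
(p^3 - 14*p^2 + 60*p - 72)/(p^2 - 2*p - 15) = (-p^3 + 14*p^2 - 60*p + 72)/(-p^2 + 2*p + 15)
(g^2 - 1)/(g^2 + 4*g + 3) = (g - 1)/(g + 3)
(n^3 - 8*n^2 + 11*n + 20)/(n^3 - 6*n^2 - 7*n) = (n^2 - 9*n + 20)/(n*(n - 7))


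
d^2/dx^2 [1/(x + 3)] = 2/(x + 3)^3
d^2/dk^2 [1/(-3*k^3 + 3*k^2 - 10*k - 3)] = 2*(3*(3*k - 1)*(3*k^3 - 3*k^2 + 10*k + 3) - (9*k^2 - 6*k + 10)^2)/(3*k^3 - 3*k^2 + 10*k + 3)^3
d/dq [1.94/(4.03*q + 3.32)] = -7.8182/(4.03*q + 3.32)^2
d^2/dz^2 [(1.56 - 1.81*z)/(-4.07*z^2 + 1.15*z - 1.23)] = ((16.8614 - 44.2002*z)*(4.07*z^2 - 1.15*z + 1.23) + (1.81*z - 1.56)*(8.14*z - 1.15)*(16.28*z - 2.3))/(4.07*z^2 - 1.15*z + 1.23)^3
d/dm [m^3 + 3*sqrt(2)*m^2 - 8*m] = 3*m^2 + 6*sqrt(2)*m - 8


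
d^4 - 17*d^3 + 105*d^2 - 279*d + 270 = (d - 6)*(d - 5)*(d - 3)^2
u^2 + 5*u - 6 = (u - 1)*(u + 6)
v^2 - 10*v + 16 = (v - 8)*(v - 2)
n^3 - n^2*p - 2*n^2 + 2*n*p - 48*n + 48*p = (n - 8)*(n + 6)*(n - p)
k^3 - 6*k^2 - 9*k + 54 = (k - 6)*(k - 3)*(k + 3)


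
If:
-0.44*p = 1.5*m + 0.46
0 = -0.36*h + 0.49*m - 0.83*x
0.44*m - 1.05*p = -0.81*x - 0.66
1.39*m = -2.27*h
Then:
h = 0.23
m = -0.37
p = 0.23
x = -0.32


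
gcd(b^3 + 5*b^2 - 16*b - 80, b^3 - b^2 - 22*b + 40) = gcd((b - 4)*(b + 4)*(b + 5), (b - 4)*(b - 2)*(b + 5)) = b^2 + b - 20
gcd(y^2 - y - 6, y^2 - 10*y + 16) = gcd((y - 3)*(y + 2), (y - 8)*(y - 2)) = 1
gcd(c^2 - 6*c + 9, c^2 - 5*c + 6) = c - 3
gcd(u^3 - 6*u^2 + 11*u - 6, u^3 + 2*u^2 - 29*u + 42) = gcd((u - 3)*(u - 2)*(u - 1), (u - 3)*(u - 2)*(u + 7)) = u^2 - 5*u + 6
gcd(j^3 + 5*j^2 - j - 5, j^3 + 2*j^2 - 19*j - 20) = j^2 + 6*j + 5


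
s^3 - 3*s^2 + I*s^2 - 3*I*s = s*(s - 3)*(s + I)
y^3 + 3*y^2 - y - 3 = (y - 1)*(y + 1)*(y + 3)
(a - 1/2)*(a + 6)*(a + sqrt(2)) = a^3 + sqrt(2)*a^2 + 11*a^2/2 - 3*a + 11*sqrt(2)*a/2 - 3*sqrt(2)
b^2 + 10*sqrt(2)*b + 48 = (b + 4*sqrt(2))*(b + 6*sqrt(2))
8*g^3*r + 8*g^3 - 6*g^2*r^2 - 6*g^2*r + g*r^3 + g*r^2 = (-4*g + r)*(-2*g + r)*(g*r + g)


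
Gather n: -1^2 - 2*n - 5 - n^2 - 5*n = -n^2 - 7*n - 6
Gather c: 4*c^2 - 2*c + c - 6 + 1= 4*c^2 - c - 5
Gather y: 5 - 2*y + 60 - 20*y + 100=165 - 22*y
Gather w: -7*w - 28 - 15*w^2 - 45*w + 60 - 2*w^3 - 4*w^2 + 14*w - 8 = -2*w^3 - 19*w^2 - 38*w + 24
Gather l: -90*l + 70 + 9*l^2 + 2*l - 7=9*l^2 - 88*l + 63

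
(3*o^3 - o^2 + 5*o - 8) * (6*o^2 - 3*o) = 18*o^5 - 15*o^4 + 33*o^3 - 63*o^2 + 24*o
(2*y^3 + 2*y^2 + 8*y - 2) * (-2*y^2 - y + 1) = -4*y^5 - 6*y^4 - 16*y^3 - 2*y^2 + 10*y - 2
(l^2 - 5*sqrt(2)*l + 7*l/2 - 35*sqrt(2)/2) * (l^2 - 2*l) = l^4 - 5*sqrt(2)*l^3 + 3*l^3/2 - 15*sqrt(2)*l^2/2 - 7*l^2 + 35*sqrt(2)*l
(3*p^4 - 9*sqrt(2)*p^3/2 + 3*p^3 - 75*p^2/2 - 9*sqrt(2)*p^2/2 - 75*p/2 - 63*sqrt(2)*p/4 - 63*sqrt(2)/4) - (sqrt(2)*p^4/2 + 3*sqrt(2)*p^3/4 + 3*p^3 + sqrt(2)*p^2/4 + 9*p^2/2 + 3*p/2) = -sqrt(2)*p^4/2 + 3*p^4 - 21*sqrt(2)*p^3/4 - 42*p^2 - 19*sqrt(2)*p^2/4 - 39*p - 63*sqrt(2)*p/4 - 63*sqrt(2)/4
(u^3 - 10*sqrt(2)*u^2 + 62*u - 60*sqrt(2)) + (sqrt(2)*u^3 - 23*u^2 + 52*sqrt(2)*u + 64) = u^3 + sqrt(2)*u^3 - 23*u^2 - 10*sqrt(2)*u^2 + 62*u + 52*sqrt(2)*u - 60*sqrt(2) + 64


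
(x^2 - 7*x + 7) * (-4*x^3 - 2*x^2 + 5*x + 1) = -4*x^5 + 26*x^4 - 9*x^3 - 48*x^2 + 28*x + 7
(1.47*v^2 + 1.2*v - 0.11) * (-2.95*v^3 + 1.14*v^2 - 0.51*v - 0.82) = -4.3365*v^5 - 1.8642*v^4 + 0.9428*v^3 - 1.9428*v^2 - 0.9279*v + 0.0902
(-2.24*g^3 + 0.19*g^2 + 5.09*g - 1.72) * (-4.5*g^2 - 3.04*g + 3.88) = 10.08*g^5 + 5.9546*g^4 - 32.1738*g^3 - 6.9964*g^2 + 24.978*g - 6.6736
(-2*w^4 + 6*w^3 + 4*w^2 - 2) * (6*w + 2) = -12*w^5 + 32*w^4 + 36*w^3 + 8*w^2 - 12*w - 4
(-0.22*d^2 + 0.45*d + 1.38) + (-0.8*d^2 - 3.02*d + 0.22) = -1.02*d^2 - 2.57*d + 1.6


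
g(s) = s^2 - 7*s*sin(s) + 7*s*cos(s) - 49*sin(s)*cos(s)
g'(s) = -7*s*sin(s) - 7*s*cos(s) + 2*s + 49*sin(s)^2 - 7*sin(s) - 49*cos(s)^2 + 7*cos(s)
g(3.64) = -17.52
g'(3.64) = 12.43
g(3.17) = -12.89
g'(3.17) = -26.57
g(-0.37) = 13.31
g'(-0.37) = -26.39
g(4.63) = 47.05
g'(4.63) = 98.96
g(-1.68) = -12.89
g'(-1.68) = 37.70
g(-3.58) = 64.98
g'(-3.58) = -59.86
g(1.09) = -22.14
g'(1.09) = 16.96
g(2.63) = 2.77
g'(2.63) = -22.74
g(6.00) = 101.21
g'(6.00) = -49.26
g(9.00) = 16.03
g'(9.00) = 7.82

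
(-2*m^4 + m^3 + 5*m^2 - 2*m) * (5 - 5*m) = 10*m^5 - 15*m^4 - 20*m^3 + 35*m^2 - 10*m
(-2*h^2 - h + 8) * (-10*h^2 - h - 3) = 20*h^4 + 12*h^3 - 73*h^2 - 5*h - 24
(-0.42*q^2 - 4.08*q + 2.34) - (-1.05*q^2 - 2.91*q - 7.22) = 0.63*q^2 - 1.17*q + 9.56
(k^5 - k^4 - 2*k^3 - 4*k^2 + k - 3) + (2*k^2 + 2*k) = k^5 - k^4 - 2*k^3 - 2*k^2 + 3*k - 3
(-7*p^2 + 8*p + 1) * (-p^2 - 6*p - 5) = 7*p^4 + 34*p^3 - 14*p^2 - 46*p - 5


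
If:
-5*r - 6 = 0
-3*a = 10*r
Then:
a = 4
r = -6/5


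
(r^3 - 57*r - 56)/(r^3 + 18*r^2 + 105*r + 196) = (r^2 - 7*r - 8)/(r^2 + 11*r + 28)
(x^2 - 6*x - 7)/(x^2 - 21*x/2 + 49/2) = 2*(x + 1)/(2*x - 7)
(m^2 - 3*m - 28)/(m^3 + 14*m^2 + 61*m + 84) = (m - 7)/(m^2 + 10*m + 21)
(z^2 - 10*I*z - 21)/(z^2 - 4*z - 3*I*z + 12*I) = (z - 7*I)/(z - 4)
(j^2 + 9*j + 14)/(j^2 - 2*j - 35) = (j^2 + 9*j + 14)/(j^2 - 2*j - 35)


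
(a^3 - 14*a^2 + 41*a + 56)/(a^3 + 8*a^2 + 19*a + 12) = (a^2 - 15*a + 56)/(a^2 + 7*a + 12)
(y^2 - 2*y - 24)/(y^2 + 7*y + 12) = (y - 6)/(y + 3)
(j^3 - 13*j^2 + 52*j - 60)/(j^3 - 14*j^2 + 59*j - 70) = (j - 6)/(j - 7)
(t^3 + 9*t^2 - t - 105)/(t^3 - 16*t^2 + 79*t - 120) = (t^2 + 12*t + 35)/(t^2 - 13*t + 40)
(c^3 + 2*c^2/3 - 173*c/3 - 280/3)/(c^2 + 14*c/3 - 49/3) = (3*c^2 - 19*c - 40)/(3*c - 7)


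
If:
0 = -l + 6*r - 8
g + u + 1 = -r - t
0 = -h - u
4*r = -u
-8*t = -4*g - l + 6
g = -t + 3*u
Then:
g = 3/5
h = 4/15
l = -38/5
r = 1/15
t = -7/5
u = -4/15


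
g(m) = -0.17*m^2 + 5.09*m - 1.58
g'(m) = 5.09 - 0.34*m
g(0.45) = 0.68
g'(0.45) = 4.94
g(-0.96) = -6.62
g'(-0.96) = 5.42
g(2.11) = 8.40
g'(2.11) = 4.37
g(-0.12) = -2.19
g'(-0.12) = 5.13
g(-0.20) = -2.60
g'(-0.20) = 5.16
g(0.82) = 2.48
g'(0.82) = 4.81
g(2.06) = 8.18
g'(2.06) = 4.39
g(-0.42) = -3.75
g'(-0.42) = 5.23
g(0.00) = -1.58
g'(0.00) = 5.09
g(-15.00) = -116.18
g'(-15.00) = 10.19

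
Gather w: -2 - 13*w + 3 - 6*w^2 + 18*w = -6*w^2 + 5*w + 1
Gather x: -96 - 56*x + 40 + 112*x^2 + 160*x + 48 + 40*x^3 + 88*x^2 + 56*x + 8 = 40*x^3 + 200*x^2 + 160*x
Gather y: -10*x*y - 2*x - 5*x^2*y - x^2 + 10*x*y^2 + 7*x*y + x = -x^2 + 10*x*y^2 - x + y*(-5*x^2 - 3*x)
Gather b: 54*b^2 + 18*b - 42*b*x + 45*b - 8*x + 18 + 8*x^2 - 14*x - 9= 54*b^2 + b*(63 - 42*x) + 8*x^2 - 22*x + 9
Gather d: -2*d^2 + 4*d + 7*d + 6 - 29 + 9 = -2*d^2 + 11*d - 14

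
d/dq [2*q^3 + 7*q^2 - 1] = 2*q*(3*q + 7)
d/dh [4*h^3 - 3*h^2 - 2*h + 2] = 12*h^2 - 6*h - 2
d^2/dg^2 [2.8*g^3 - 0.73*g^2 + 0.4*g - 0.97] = 16.8*g - 1.46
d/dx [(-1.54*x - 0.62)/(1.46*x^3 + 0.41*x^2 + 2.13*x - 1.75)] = (4.4968*x^3 + 3.347*x^2 + 0.5084*x + 4.0156)/(2.1316*x^6 + 1.1972*x^5 + 6.3877*x^4 - 3.3634*x^3 + 3.1019*x^2 - 7.455*x + 3.0625)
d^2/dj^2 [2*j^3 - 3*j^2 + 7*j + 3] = 12*j - 6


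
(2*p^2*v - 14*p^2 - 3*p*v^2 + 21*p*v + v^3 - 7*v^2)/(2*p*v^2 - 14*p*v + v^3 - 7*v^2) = (2*p^2 - 3*p*v + v^2)/(v*(2*p + v))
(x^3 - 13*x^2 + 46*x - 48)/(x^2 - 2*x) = x - 11 + 24/x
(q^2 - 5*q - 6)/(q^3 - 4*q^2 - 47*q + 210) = (q + 1)/(q^2 + 2*q - 35)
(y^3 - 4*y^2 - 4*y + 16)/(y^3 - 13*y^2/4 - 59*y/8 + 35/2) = 8*(y^2 - 4)/(8*y^2 + 6*y - 35)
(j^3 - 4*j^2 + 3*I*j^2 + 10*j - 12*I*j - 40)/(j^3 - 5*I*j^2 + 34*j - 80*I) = (j - 4)/(j - 8*I)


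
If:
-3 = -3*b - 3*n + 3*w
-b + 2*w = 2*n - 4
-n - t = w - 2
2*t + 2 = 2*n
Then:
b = -2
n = 2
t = 1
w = -1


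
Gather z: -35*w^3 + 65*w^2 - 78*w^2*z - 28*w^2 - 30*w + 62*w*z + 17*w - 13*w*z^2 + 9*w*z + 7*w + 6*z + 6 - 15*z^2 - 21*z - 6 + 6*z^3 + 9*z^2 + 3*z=-35*w^3 + 37*w^2 - 6*w + 6*z^3 + z^2*(-13*w - 6) + z*(-78*w^2 + 71*w - 12)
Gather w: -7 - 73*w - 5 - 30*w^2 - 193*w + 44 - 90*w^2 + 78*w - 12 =-120*w^2 - 188*w + 20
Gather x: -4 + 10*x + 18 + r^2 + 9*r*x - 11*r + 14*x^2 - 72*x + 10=r^2 - 11*r + 14*x^2 + x*(9*r - 62) + 24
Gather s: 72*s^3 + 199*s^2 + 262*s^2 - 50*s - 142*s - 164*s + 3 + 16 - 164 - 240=72*s^3 + 461*s^2 - 356*s - 385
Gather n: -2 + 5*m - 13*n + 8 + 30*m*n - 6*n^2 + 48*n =5*m - 6*n^2 + n*(30*m + 35) + 6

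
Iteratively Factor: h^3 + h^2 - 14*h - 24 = (h - 4)*(h^2 + 5*h + 6) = (h - 4)*(h + 3)*(h + 2)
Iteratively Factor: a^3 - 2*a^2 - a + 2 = (a - 2)*(a^2 - 1) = (a - 2)*(a - 1)*(a + 1)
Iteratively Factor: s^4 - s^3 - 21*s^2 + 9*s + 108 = (s - 3)*(s^3 + 2*s^2 - 15*s - 36) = (s - 3)*(s + 3)*(s^2 - s - 12) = (s - 4)*(s - 3)*(s + 3)*(s + 3)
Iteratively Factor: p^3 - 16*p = (p)*(p^2 - 16) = p*(p + 4)*(p - 4)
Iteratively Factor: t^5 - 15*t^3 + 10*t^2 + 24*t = (t - 3)*(t^4 + 3*t^3 - 6*t^2 - 8*t) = t*(t - 3)*(t^3 + 3*t^2 - 6*t - 8) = t*(t - 3)*(t + 4)*(t^2 - t - 2) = t*(t - 3)*(t - 2)*(t + 4)*(t + 1)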